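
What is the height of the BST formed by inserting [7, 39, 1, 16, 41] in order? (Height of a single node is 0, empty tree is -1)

Insertion order: [7, 39, 1, 16, 41]
Tree (level-order array): [7, 1, 39, None, None, 16, 41]
Compute height bottom-up (empty subtree = -1):
  height(1) = 1 + max(-1, -1) = 0
  height(16) = 1 + max(-1, -1) = 0
  height(41) = 1 + max(-1, -1) = 0
  height(39) = 1 + max(0, 0) = 1
  height(7) = 1 + max(0, 1) = 2
Height = 2


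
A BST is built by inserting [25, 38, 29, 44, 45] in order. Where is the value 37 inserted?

Starting tree (level order): [25, None, 38, 29, 44, None, None, None, 45]
Insertion path: 25 -> 38 -> 29
Result: insert 37 as right child of 29
Final tree (level order): [25, None, 38, 29, 44, None, 37, None, 45]


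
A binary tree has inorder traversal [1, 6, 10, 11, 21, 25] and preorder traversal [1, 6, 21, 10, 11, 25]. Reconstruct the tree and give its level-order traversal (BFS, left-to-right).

Inorder:  [1, 6, 10, 11, 21, 25]
Preorder: [1, 6, 21, 10, 11, 25]
Algorithm: preorder visits root first, so consume preorder in order;
for each root, split the current inorder slice at that value into
left-subtree inorder and right-subtree inorder, then recurse.
Recursive splits:
  root=1; inorder splits into left=[], right=[6, 10, 11, 21, 25]
  root=6; inorder splits into left=[], right=[10, 11, 21, 25]
  root=21; inorder splits into left=[10, 11], right=[25]
  root=10; inorder splits into left=[], right=[11]
  root=11; inorder splits into left=[], right=[]
  root=25; inorder splits into left=[], right=[]
Reconstructed level-order: [1, 6, 21, 10, 25, 11]


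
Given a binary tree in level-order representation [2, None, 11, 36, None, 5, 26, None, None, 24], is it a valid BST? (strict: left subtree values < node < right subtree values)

Level-order array: [2, None, 11, 36, None, 5, 26, None, None, 24]
Validate using subtree bounds (lo, hi): at each node, require lo < value < hi,
then recurse left with hi=value and right with lo=value.
Preorder trace (stopping at first violation):
  at node 2 with bounds (-inf, +inf): OK
  at node 11 with bounds (2, +inf): OK
  at node 36 with bounds (2, 11): VIOLATION
Node 36 violates its bound: not (2 < 36 < 11).
Result: Not a valid BST


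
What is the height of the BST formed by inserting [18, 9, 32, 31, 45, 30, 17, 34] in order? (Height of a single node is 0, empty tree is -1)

Insertion order: [18, 9, 32, 31, 45, 30, 17, 34]
Tree (level-order array): [18, 9, 32, None, 17, 31, 45, None, None, 30, None, 34]
Compute height bottom-up (empty subtree = -1):
  height(17) = 1 + max(-1, -1) = 0
  height(9) = 1 + max(-1, 0) = 1
  height(30) = 1 + max(-1, -1) = 0
  height(31) = 1 + max(0, -1) = 1
  height(34) = 1 + max(-1, -1) = 0
  height(45) = 1 + max(0, -1) = 1
  height(32) = 1 + max(1, 1) = 2
  height(18) = 1 + max(1, 2) = 3
Height = 3


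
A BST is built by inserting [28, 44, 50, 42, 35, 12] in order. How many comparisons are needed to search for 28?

Search path for 28: 28
Found: True
Comparisons: 1


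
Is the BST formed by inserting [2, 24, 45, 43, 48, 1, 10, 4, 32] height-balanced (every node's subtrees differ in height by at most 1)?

Tree (level-order array): [2, 1, 24, None, None, 10, 45, 4, None, 43, 48, None, None, 32]
Definition: a tree is height-balanced if, at every node, |h(left) - h(right)| <= 1 (empty subtree has height -1).
Bottom-up per-node check:
  node 1: h_left=-1, h_right=-1, diff=0 [OK], height=0
  node 4: h_left=-1, h_right=-1, diff=0 [OK], height=0
  node 10: h_left=0, h_right=-1, diff=1 [OK], height=1
  node 32: h_left=-1, h_right=-1, diff=0 [OK], height=0
  node 43: h_left=0, h_right=-1, diff=1 [OK], height=1
  node 48: h_left=-1, h_right=-1, diff=0 [OK], height=0
  node 45: h_left=1, h_right=0, diff=1 [OK], height=2
  node 24: h_left=1, h_right=2, diff=1 [OK], height=3
  node 2: h_left=0, h_right=3, diff=3 [FAIL (|0-3|=3 > 1)], height=4
Node 2 violates the condition: |0 - 3| = 3 > 1.
Result: Not balanced


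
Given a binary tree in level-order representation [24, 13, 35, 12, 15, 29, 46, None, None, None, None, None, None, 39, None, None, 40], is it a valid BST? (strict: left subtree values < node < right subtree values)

Level-order array: [24, 13, 35, 12, 15, 29, 46, None, None, None, None, None, None, 39, None, None, 40]
Validate using subtree bounds (lo, hi): at each node, require lo < value < hi,
then recurse left with hi=value and right with lo=value.
Preorder trace (stopping at first violation):
  at node 24 with bounds (-inf, +inf): OK
  at node 13 with bounds (-inf, 24): OK
  at node 12 with bounds (-inf, 13): OK
  at node 15 with bounds (13, 24): OK
  at node 35 with bounds (24, +inf): OK
  at node 29 with bounds (24, 35): OK
  at node 46 with bounds (35, +inf): OK
  at node 39 with bounds (35, 46): OK
  at node 40 with bounds (39, 46): OK
No violation found at any node.
Result: Valid BST


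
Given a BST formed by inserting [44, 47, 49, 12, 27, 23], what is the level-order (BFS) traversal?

Tree insertion order: [44, 47, 49, 12, 27, 23]
Tree (level-order array): [44, 12, 47, None, 27, None, 49, 23]
BFS from the root, enqueuing left then right child of each popped node:
  queue [44] -> pop 44, enqueue [12, 47], visited so far: [44]
  queue [12, 47] -> pop 12, enqueue [27], visited so far: [44, 12]
  queue [47, 27] -> pop 47, enqueue [49], visited so far: [44, 12, 47]
  queue [27, 49] -> pop 27, enqueue [23], visited so far: [44, 12, 47, 27]
  queue [49, 23] -> pop 49, enqueue [none], visited so far: [44, 12, 47, 27, 49]
  queue [23] -> pop 23, enqueue [none], visited so far: [44, 12, 47, 27, 49, 23]
Result: [44, 12, 47, 27, 49, 23]


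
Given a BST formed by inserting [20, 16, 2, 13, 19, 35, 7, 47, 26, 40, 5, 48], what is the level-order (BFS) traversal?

Tree insertion order: [20, 16, 2, 13, 19, 35, 7, 47, 26, 40, 5, 48]
Tree (level-order array): [20, 16, 35, 2, 19, 26, 47, None, 13, None, None, None, None, 40, 48, 7, None, None, None, None, None, 5]
BFS from the root, enqueuing left then right child of each popped node:
  queue [20] -> pop 20, enqueue [16, 35], visited so far: [20]
  queue [16, 35] -> pop 16, enqueue [2, 19], visited so far: [20, 16]
  queue [35, 2, 19] -> pop 35, enqueue [26, 47], visited so far: [20, 16, 35]
  queue [2, 19, 26, 47] -> pop 2, enqueue [13], visited so far: [20, 16, 35, 2]
  queue [19, 26, 47, 13] -> pop 19, enqueue [none], visited so far: [20, 16, 35, 2, 19]
  queue [26, 47, 13] -> pop 26, enqueue [none], visited so far: [20, 16, 35, 2, 19, 26]
  queue [47, 13] -> pop 47, enqueue [40, 48], visited so far: [20, 16, 35, 2, 19, 26, 47]
  queue [13, 40, 48] -> pop 13, enqueue [7], visited so far: [20, 16, 35, 2, 19, 26, 47, 13]
  queue [40, 48, 7] -> pop 40, enqueue [none], visited so far: [20, 16, 35, 2, 19, 26, 47, 13, 40]
  queue [48, 7] -> pop 48, enqueue [none], visited so far: [20, 16, 35, 2, 19, 26, 47, 13, 40, 48]
  queue [7] -> pop 7, enqueue [5], visited so far: [20, 16, 35, 2, 19, 26, 47, 13, 40, 48, 7]
  queue [5] -> pop 5, enqueue [none], visited so far: [20, 16, 35, 2, 19, 26, 47, 13, 40, 48, 7, 5]
Result: [20, 16, 35, 2, 19, 26, 47, 13, 40, 48, 7, 5]


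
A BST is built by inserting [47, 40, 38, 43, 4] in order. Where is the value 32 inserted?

Starting tree (level order): [47, 40, None, 38, 43, 4]
Insertion path: 47 -> 40 -> 38 -> 4
Result: insert 32 as right child of 4
Final tree (level order): [47, 40, None, 38, 43, 4, None, None, None, None, 32]


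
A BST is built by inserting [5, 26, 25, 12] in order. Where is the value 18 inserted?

Starting tree (level order): [5, None, 26, 25, None, 12]
Insertion path: 5 -> 26 -> 25 -> 12
Result: insert 18 as right child of 12
Final tree (level order): [5, None, 26, 25, None, 12, None, None, 18]


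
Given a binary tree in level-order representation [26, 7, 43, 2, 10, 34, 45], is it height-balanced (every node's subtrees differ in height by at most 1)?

Tree (level-order array): [26, 7, 43, 2, 10, 34, 45]
Definition: a tree is height-balanced if, at every node, |h(left) - h(right)| <= 1 (empty subtree has height -1).
Bottom-up per-node check:
  node 2: h_left=-1, h_right=-1, diff=0 [OK], height=0
  node 10: h_left=-1, h_right=-1, diff=0 [OK], height=0
  node 7: h_left=0, h_right=0, diff=0 [OK], height=1
  node 34: h_left=-1, h_right=-1, diff=0 [OK], height=0
  node 45: h_left=-1, h_right=-1, diff=0 [OK], height=0
  node 43: h_left=0, h_right=0, diff=0 [OK], height=1
  node 26: h_left=1, h_right=1, diff=0 [OK], height=2
All nodes satisfy the balance condition.
Result: Balanced


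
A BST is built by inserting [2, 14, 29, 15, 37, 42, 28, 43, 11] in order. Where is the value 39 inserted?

Starting tree (level order): [2, None, 14, 11, 29, None, None, 15, 37, None, 28, None, 42, None, None, None, 43]
Insertion path: 2 -> 14 -> 29 -> 37 -> 42
Result: insert 39 as left child of 42
Final tree (level order): [2, None, 14, 11, 29, None, None, 15, 37, None, 28, None, 42, None, None, 39, 43]


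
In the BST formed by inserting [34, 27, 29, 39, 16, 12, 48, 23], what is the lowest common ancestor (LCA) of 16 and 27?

Tree insertion order: [34, 27, 29, 39, 16, 12, 48, 23]
Tree (level-order array): [34, 27, 39, 16, 29, None, 48, 12, 23]
In a BST, the LCA of p=16, q=27 is the first node v on the
root-to-leaf path with p <= v <= q (go left if both < v, right if both > v).
Walk from root:
  at 34: both 16 and 27 < 34, go left
  at 27: 16 <= 27 <= 27, this is the LCA
LCA = 27


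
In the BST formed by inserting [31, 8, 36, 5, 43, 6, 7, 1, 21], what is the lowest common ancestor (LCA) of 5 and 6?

Tree insertion order: [31, 8, 36, 5, 43, 6, 7, 1, 21]
Tree (level-order array): [31, 8, 36, 5, 21, None, 43, 1, 6, None, None, None, None, None, None, None, 7]
In a BST, the LCA of p=5, q=6 is the first node v on the
root-to-leaf path with p <= v <= q (go left if both < v, right if both > v).
Walk from root:
  at 31: both 5 and 6 < 31, go left
  at 8: both 5 and 6 < 8, go left
  at 5: 5 <= 5 <= 6, this is the LCA
LCA = 5


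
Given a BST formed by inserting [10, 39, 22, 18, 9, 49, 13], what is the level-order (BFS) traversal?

Tree insertion order: [10, 39, 22, 18, 9, 49, 13]
Tree (level-order array): [10, 9, 39, None, None, 22, 49, 18, None, None, None, 13]
BFS from the root, enqueuing left then right child of each popped node:
  queue [10] -> pop 10, enqueue [9, 39], visited so far: [10]
  queue [9, 39] -> pop 9, enqueue [none], visited so far: [10, 9]
  queue [39] -> pop 39, enqueue [22, 49], visited so far: [10, 9, 39]
  queue [22, 49] -> pop 22, enqueue [18], visited so far: [10, 9, 39, 22]
  queue [49, 18] -> pop 49, enqueue [none], visited so far: [10, 9, 39, 22, 49]
  queue [18] -> pop 18, enqueue [13], visited so far: [10, 9, 39, 22, 49, 18]
  queue [13] -> pop 13, enqueue [none], visited so far: [10, 9, 39, 22, 49, 18, 13]
Result: [10, 9, 39, 22, 49, 18, 13]


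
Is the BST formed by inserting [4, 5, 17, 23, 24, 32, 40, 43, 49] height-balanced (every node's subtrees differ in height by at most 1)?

Tree (level-order array): [4, None, 5, None, 17, None, 23, None, 24, None, 32, None, 40, None, 43, None, 49]
Definition: a tree is height-balanced if, at every node, |h(left) - h(right)| <= 1 (empty subtree has height -1).
Bottom-up per-node check:
  node 49: h_left=-1, h_right=-1, diff=0 [OK], height=0
  node 43: h_left=-1, h_right=0, diff=1 [OK], height=1
  node 40: h_left=-1, h_right=1, diff=2 [FAIL (|-1-1|=2 > 1)], height=2
  node 32: h_left=-1, h_right=2, diff=3 [FAIL (|-1-2|=3 > 1)], height=3
  node 24: h_left=-1, h_right=3, diff=4 [FAIL (|-1-3|=4 > 1)], height=4
  node 23: h_left=-1, h_right=4, diff=5 [FAIL (|-1-4|=5 > 1)], height=5
  node 17: h_left=-1, h_right=5, diff=6 [FAIL (|-1-5|=6 > 1)], height=6
  node 5: h_left=-1, h_right=6, diff=7 [FAIL (|-1-6|=7 > 1)], height=7
  node 4: h_left=-1, h_right=7, diff=8 [FAIL (|-1-7|=8 > 1)], height=8
Node 40 violates the condition: |-1 - 1| = 2 > 1.
Result: Not balanced


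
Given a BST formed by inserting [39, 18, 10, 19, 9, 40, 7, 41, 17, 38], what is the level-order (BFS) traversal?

Tree insertion order: [39, 18, 10, 19, 9, 40, 7, 41, 17, 38]
Tree (level-order array): [39, 18, 40, 10, 19, None, 41, 9, 17, None, 38, None, None, 7]
BFS from the root, enqueuing left then right child of each popped node:
  queue [39] -> pop 39, enqueue [18, 40], visited so far: [39]
  queue [18, 40] -> pop 18, enqueue [10, 19], visited so far: [39, 18]
  queue [40, 10, 19] -> pop 40, enqueue [41], visited so far: [39, 18, 40]
  queue [10, 19, 41] -> pop 10, enqueue [9, 17], visited so far: [39, 18, 40, 10]
  queue [19, 41, 9, 17] -> pop 19, enqueue [38], visited so far: [39, 18, 40, 10, 19]
  queue [41, 9, 17, 38] -> pop 41, enqueue [none], visited so far: [39, 18, 40, 10, 19, 41]
  queue [9, 17, 38] -> pop 9, enqueue [7], visited so far: [39, 18, 40, 10, 19, 41, 9]
  queue [17, 38, 7] -> pop 17, enqueue [none], visited so far: [39, 18, 40, 10, 19, 41, 9, 17]
  queue [38, 7] -> pop 38, enqueue [none], visited so far: [39, 18, 40, 10, 19, 41, 9, 17, 38]
  queue [7] -> pop 7, enqueue [none], visited so far: [39, 18, 40, 10, 19, 41, 9, 17, 38, 7]
Result: [39, 18, 40, 10, 19, 41, 9, 17, 38, 7]


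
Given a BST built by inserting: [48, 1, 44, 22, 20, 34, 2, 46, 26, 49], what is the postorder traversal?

Tree insertion order: [48, 1, 44, 22, 20, 34, 2, 46, 26, 49]
Tree (level-order array): [48, 1, 49, None, 44, None, None, 22, 46, 20, 34, None, None, 2, None, 26]
Postorder traversal: [2, 20, 26, 34, 22, 46, 44, 1, 49, 48]


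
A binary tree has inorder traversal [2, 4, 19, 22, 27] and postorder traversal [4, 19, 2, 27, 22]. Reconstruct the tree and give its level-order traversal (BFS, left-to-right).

Inorder:   [2, 4, 19, 22, 27]
Postorder: [4, 19, 2, 27, 22]
Algorithm: postorder visits root last, so walk postorder right-to-left;
each value is the root of the current inorder slice — split it at that
value, recurse on the right subtree first, then the left.
Recursive splits:
  root=22; inorder splits into left=[2, 4, 19], right=[27]
  root=27; inorder splits into left=[], right=[]
  root=2; inorder splits into left=[], right=[4, 19]
  root=19; inorder splits into left=[4], right=[]
  root=4; inorder splits into left=[], right=[]
Reconstructed level-order: [22, 2, 27, 19, 4]


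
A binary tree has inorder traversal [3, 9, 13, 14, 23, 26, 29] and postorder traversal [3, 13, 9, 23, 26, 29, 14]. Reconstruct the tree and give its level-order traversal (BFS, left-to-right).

Inorder:   [3, 9, 13, 14, 23, 26, 29]
Postorder: [3, 13, 9, 23, 26, 29, 14]
Algorithm: postorder visits root last, so walk postorder right-to-left;
each value is the root of the current inorder slice — split it at that
value, recurse on the right subtree first, then the left.
Recursive splits:
  root=14; inorder splits into left=[3, 9, 13], right=[23, 26, 29]
  root=29; inorder splits into left=[23, 26], right=[]
  root=26; inorder splits into left=[23], right=[]
  root=23; inorder splits into left=[], right=[]
  root=9; inorder splits into left=[3], right=[13]
  root=13; inorder splits into left=[], right=[]
  root=3; inorder splits into left=[], right=[]
Reconstructed level-order: [14, 9, 29, 3, 13, 26, 23]


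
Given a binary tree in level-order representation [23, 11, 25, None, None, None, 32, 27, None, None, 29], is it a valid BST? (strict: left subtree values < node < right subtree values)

Level-order array: [23, 11, 25, None, None, None, 32, 27, None, None, 29]
Validate using subtree bounds (lo, hi): at each node, require lo < value < hi,
then recurse left with hi=value and right with lo=value.
Preorder trace (stopping at first violation):
  at node 23 with bounds (-inf, +inf): OK
  at node 11 with bounds (-inf, 23): OK
  at node 25 with bounds (23, +inf): OK
  at node 32 with bounds (25, +inf): OK
  at node 27 with bounds (25, 32): OK
  at node 29 with bounds (27, 32): OK
No violation found at any node.
Result: Valid BST


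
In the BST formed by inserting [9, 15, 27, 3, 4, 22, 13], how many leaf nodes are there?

Tree built from: [9, 15, 27, 3, 4, 22, 13]
Tree (level-order array): [9, 3, 15, None, 4, 13, 27, None, None, None, None, 22]
Rule: A leaf has 0 children.
Per-node child counts:
  node 9: 2 child(ren)
  node 3: 1 child(ren)
  node 4: 0 child(ren)
  node 15: 2 child(ren)
  node 13: 0 child(ren)
  node 27: 1 child(ren)
  node 22: 0 child(ren)
Matching nodes: [4, 13, 22]
Count of leaf nodes: 3


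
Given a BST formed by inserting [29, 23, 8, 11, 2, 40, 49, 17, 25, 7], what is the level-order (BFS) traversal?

Tree insertion order: [29, 23, 8, 11, 2, 40, 49, 17, 25, 7]
Tree (level-order array): [29, 23, 40, 8, 25, None, 49, 2, 11, None, None, None, None, None, 7, None, 17]
BFS from the root, enqueuing left then right child of each popped node:
  queue [29] -> pop 29, enqueue [23, 40], visited so far: [29]
  queue [23, 40] -> pop 23, enqueue [8, 25], visited so far: [29, 23]
  queue [40, 8, 25] -> pop 40, enqueue [49], visited so far: [29, 23, 40]
  queue [8, 25, 49] -> pop 8, enqueue [2, 11], visited so far: [29, 23, 40, 8]
  queue [25, 49, 2, 11] -> pop 25, enqueue [none], visited so far: [29, 23, 40, 8, 25]
  queue [49, 2, 11] -> pop 49, enqueue [none], visited so far: [29, 23, 40, 8, 25, 49]
  queue [2, 11] -> pop 2, enqueue [7], visited so far: [29, 23, 40, 8, 25, 49, 2]
  queue [11, 7] -> pop 11, enqueue [17], visited so far: [29, 23, 40, 8, 25, 49, 2, 11]
  queue [7, 17] -> pop 7, enqueue [none], visited so far: [29, 23, 40, 8, 25, 49, 2, 11, 7]
  queue [17] -> pop 17, enqueue [none], visited so far: [29, 23, 40, 8, 25, 49, 2, 11, 7, 17]
Result: [29, 23, 40, 8, 25, 49, 2, 11, 7, 17]


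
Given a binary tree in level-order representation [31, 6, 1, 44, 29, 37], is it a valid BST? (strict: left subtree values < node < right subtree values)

Level-order array: [31, 6, 1, 44, 29, 37]
Validate using subtree bounds (lo, hi): at each node, require lo < value < hi,
then recurse left with hi=value and right with lo=value.
Preorder trace (stopping at first violation):
  at node 31 with bounds (-inf, +inf): OK
  at node 6 with bounds (-inf, 31): OK
  at node 44 with bounds (-inf, 6): VIOLATION
Node 44 violates its bound: not (-inf < 44 < 6).
Result: Not a valid BST


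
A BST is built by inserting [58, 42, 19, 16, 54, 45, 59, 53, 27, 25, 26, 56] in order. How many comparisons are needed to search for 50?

Search path for 50: 58 -> 42 -> 54 -> 45 -> 53
Found: False
Comparisons: 5


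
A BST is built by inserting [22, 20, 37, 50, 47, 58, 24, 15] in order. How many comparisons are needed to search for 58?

Search path for 58: 22 -> 37 -> 50 -> 58
Found: True
Comparisons: 4


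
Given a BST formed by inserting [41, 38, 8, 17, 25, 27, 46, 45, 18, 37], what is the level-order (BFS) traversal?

Tree insertion order: [41, 38, 8, 17, 25, 27, 46, 45, 18, 37]
Tree (level-order array): [41, 38, 46, 8, None, 45, None, None, 17, None, None, None, 25, 18, 27, None, None, None, 37]
BFS from the root, enqueuing left then right child of each popped node:
  queue [41] -> pop 41, enqueue [38, 46], visited so far: [41]
  queue [38, 46] -> pop 38, enqueue [8], visited so far: [41, 38]
  queue [46, 8] -> pop 46, enqueue [45], visited so far: [41, 38, 46]
  queue [8, 45] -> pop 8, enqueue [17], visited so far: [41, 38, 46, 8]
  queue [45, 17] -> pop 45, enqueue [none], visited so far: [41, 38, 46, 8, 45]
  queue [17] -> pop 17, enqueue [25], visited so far: [41, 38, 46, 8, 45, 17]
  queue [25] -> pop 25, enqueue [18, 27], visited so far: [41, 38, 46, 8, 45, 17, 25]
  queue [18, 27] -> pop 18, enqueue [none], visited so far: [41, 38, 46, 8, 45, 17, 25, 18]
  queue [27] -> pop 27, enqueue [37], visited so far: [41, 38, 46, 8, 45, 17, 25, 18, 27]
  queue [37] -> pop 37, enqueue [none], visited so far: [41, 38, 46, 8, 45, 17, 25, 18, 27, 37]
Result: [41, 38, 46, 8, 45, 17, 25, 18, 27, 37]


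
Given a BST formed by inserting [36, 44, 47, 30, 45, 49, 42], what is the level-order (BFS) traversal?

Tree insertion order: [36, 44, 47, 30, 45, 49, 42]
Tree (level-order array): [36, 30, 44, None, None, 42, 47, None, None, 45, 49]
BFS from the root, enqueuing left then right child of each popped node:
  queue [36] -> pop 36, enqueue [30, 44], visited so far: [36]
  queue [30, 44] -> pop 30, enqueue [none], visited so far: [36, 30]
  queue [44] -> pop 44, enqueue [42, 47], visited so far: [36, 30, 44]
  queue [42, 47] -> pop 42, enqueue [none], visited so far: [36, 30, 44, 42]
  queue [47] -> pop 47, enqueue [45, 49], visited so far: [36, 30, 44, 42, 47]
  queue [45, 49] -> pop 45, enqueue [none], visited so far: [36, 30, 44, 42, 47, 45]
  queue [49] -> pop 49, enqueue [none], visited so far: [36, 30, 44, 42, 47, 45, 49]
Result: [36, 30, 44, 42, 47, 45, 49]


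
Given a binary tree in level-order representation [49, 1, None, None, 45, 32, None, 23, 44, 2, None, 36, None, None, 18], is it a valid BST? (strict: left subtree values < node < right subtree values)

Level-order array: [49, 1, None, None, 45, 32, None, 23, 44, 2, None, 36, None, None, 18]
Validate using subtree bounds (lo, hi): at each node, require lo < value < hi,
then recurse left with hi=value and right with lo=value.
Preorder trace (stopping at first violation):
  at node 49 with bounds (-inf, +inf): OK
  at node 1 with bounds (-inf, 49): OK
  at node 45 with bounds (1, 49): OK
  at node 32 with bounds (1, 45): OK
  at node 23 with bounds (1, 32): OK
  at node 2 with bounds (1, 23): OK
  at node 18 with bounds (2, 23): OK
  at node 44 with bounds (32, 45): OK
  at node 36 with bounds (32, 44): OK
No violation found at any node.
Result: Valid BST


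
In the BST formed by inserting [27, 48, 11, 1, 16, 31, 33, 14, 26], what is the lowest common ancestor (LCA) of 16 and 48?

Tree insertion order: [27, 48, 11, 1, 16, 31, 33, 14, 26]
Tree (level-order array): [27, 11, 48, 1, 16, 31, None, None, None, 14, 26, None, 33]
In a BST, the LCA of p=16, q=48 is the first node v on the
root-to-leaf path with p <= v <= q (go left if both < v, right if both > v).
Walk from root:
  at 27: 16 <= 27 <= 48, this is the LCA
LCA = 27


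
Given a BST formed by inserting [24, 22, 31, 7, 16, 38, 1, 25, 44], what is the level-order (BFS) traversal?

Tree insertion order: [24, 22, 31, 7, 16, 38, 1, 25, 44]
Tree (level-order array): [24, 22, 31, 7, None, 25, 38, 1, 16, None, None, None, 44]
BFS from the root, enqueuing left then right child of each popped node:
  queue [24] -> pop 24, enqueue [22, 31], visited so far: [24]
  queue [22, 31] -> pop 22, enqueue [7], visited so far: [24, 22]
  queue [31, 7] -> pop 31, enqueue [25, 38], visited so far: [24, 22, 31]
  queue [7, 25, 38] -> pop 7, enqueue [1, 16], visited so far: [24, 22, 31, 7]
  queue [25, 38, 1, 16] -> pop 25, enqueue [none], visited so far: [24, 22, 31, 7, 25]
  queue [38, 1, 16] -> pop 38, enqueue [44], visited so far: [24, 22, 31, 7, 25, 38]
  queue [1, 16, 44] -> pop 1, enqueue [none], visited so far: [24, 22, 31, 7, 25, 38, 1]
  queue [16, 44] -> pop 16, enqueue [none], visited so far: [24, 22, 31, 7, 25, 38, 1, 16]
  queue [44] -> pop 44, enqueue [none], visited so far: [24, 22, 31, 7, 25, 38, 1, 16, 44]
Result: [24, 22, 31, 7, 25, 38, 1, 16, 44]


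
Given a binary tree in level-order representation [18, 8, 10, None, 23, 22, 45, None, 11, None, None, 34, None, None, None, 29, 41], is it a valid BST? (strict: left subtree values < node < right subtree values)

Level-order array: [18, 8, 10, None, 23, 22, 45, None, 11, None, None, 34, None, None, None, 29, 41]
Validate using subtree bounds (lo, hi): at each node, require lo < value < hi,
then recurse left with hi=value and right with lo=value.
Preorder trace (stopping at first violation):
  at node 18 with bounds (-inf, +inf): OK
  at node 8 with bounds (-inf, 18): OK
  at node 23 with bounds (8, 18): VIOLATION
Node 23 violates its bound: not (8 < 23 < 18).
Result: Not a valid BST


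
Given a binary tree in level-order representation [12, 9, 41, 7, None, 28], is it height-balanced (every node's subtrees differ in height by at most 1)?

Tree (level-order array): [12, 9, 41, 7, None, 28]
Definition: a tree is height-balanced if, at every node, |h(left) - h(right)| <= 1 (empty subtree has height -1).
Bottom-up per-node check:
  node 7: h_left=-1, h_right=-1, diff=0 [OK], height=0
  node 9: h_left=0, h_right=-1, diff=1 [OK], height=1
  node 28: h_left=-1, h_right=-1, diff=0 [OK], height=0
  node 41: h_left=0, h_right=-1, diff=1 [OK], height=1
  node 12: h_left=1, h_right=1, diff=0 [OK], height=2
All nodes satisfy the balance condition.
Result: Balanced


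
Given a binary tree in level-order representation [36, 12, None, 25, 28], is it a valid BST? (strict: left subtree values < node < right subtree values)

Level-order array: [36, 12, None, 25, 28]
Validate using subtree bounds (lo, hi): at each node, require lo < value < hi,
then recurse left with hi=value and right with lo=value.
Preorder trace (stopping at first violation):
  at node 36 with bounds (-inf, +inf): OK
  at node 12 with bounds (-inf, 36): OK
  at node 25 with bounds (-inf, 12): VIOLATION
Node 25 violates its bound: not (-inf < 25 < 12).
Result: Not a valid BST


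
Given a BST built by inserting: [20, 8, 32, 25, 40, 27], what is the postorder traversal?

Tree insertion order: [20, 8, 32, 25, 40, 27]
Tree (level-order array): [20, 8, 32, None, None, 25, 40, None, 27]
Postorder traversal: [8, 27, 25, 40, 32, 20]


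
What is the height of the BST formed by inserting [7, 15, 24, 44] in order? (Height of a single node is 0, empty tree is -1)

Insertion order: [7, 15, 24, 44]
Tree (level-order array): [7, None, 15, None, 24, None, 44]
Compute height bottom-up (empty subtree = -1):
  height(44) = 1 + max(-1, -1) = 0
  height(24) = 1 + max(-1, 0) = 1
  height(15) = 1 + max(-1, 1) = 2
  height(7) = 1 + max(-1, 2) = 3
Height = 3


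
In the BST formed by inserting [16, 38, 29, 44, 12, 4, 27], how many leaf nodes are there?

Tree built from: [16, 38, 29, 44, 12, 4, 27]
Tree (level-order array): [16, 12, 38, 4, None, 29, 44, None, None, 27]
Rule: A leaf has 0 children.
Per-node child counts:
  node 16: 2 child(ren)
  node 12: 1 child(ren)
  node 4: 0 child(ren)
  node 38: 2 child(ren)
  node 29: 1 child(ren)
  node 27: 0 child(ren)
  node 44: 0 child(ren)
Matching nodes: [4, 27, 44]
Count of leaf nodes: 3


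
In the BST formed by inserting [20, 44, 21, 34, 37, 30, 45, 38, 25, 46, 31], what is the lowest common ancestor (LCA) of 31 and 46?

Tree insertion order: [20, 44, 21, 34, 37, 30, 45, 38, 25, 46, 31]
Tree (level-order array): [20, None, 44, 21, 45, None, 34, None, 46, 30, 37, None, None, 25, 31, None, 38]
In a BST, the LCA of p=31, q=46 is the first node v on the
root-to-leaf path with p <= v <= q (go left if both < v, right if both > v).
Walk from root:
  at 20: both 31 and 46 > 20, go right
  at 44: 31 <= 44 <= 46, this is the LCA
LCA = 44


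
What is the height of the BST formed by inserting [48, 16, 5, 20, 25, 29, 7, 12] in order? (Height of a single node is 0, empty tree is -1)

Insertion order: [48, 16, 5, 20, 25, 29, 7, 12]
Tree (level-order array): [48, 16, None, 5, 20, None, 7, None, 25, None, 12, None, 29]
Compute height bottom-up (empty subtree = -1):
  height(12) = 1 + max(-1, -1) = 0
  height(7) = 1 + max(-1, 0) = 1
  height(5) = 1 + max(-1, 1) = 2
  height(29) = 1 + max(-1, -1) = 0
  height(25) = 1 + max(-1, 0) = 1
  height(20) = 1 + max(-1, 1) = 2
  height(16) = 1 + max(2, 2) = 3
  height(48) = 1 + max(3, -1) = 4
Height = 4


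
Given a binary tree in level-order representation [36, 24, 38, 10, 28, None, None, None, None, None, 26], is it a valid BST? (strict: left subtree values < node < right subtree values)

Level-order array: [36, 24, 38, 10, 28, None, None, None, None, None, 26]
Validate using subtree bounds (lo, hi): at each node, require lo < value < hi,
then recurse left with hi=value and right with lo=value.
Preorder trace (stopping at first violation):
  at node 36 with bounds (-inf, +inf): OK
  at node 24 with bounds (-inf, 36): OK
  at node 10 with bounds (-inf, 24): OK
  at node 28 with bounds (24, 36): OK
  at node 26 with bounds (28, 36): VIOLATION
Node 26 violates its bound: not (28 < 26 < 36).
Result: Not a valid BST


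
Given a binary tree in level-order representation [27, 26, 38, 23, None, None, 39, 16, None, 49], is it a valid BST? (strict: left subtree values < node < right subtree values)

Level-order array: [27, 26, 38, 23, None, None, 39, 16, None, 49]
Validate using subtree bounds (lo, hi): at each node, require lo < value < hi,
then recurse left with hi=value and right with lo=value.
Preorder trace (stopping at first violation):
  at node 27 with bounds (-inf, +inf): OK
  at node 26 with bounds (-inf, 27): OK
  at node 23 with bounds (-inf, 26): OK
  at node 16 with bounds (-inf, 23): OK
  at node 38 with bounds (27, +inf): OK
  at node 39 with bounds (38, +inf): OK
  at node 49 with bounds (38, 39): VIOLATION
Node 49 violates its bound: not (38 < 49 < 39).
Result: Not a valid BST


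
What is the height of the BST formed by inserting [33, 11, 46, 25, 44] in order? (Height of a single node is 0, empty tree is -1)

Insertion order: [33, 11, 46, 25, 44]
Tree (level-order array): [33, 11, 46, None, 25, 44]
Compute height bottom-up (empty subtree = -1):
  height(25) = 1 + max(-1, -1) = 0
  height(11) = 1 + max(-1, 0) = 1
  height(44) = 1 + max(-1, -1) = 0
  height(46) = 1 + max(0, -1) = 1
  height(33) = 1 + max(1, 1) = 2
Height = 2


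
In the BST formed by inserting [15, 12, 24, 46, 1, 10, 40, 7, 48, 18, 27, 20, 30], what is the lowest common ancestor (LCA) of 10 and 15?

Tree insertion order: [15, 12, 24, 46, 1, 10, 40, 7, 48, 18, 27, 20, 30]
Tree (level-order array): [15, 12, 24, 1, None, 18, 46, None, 10, None, 20, 40, 48, 7, None, None, None, 27, None, None, None, None, None, None, 30]
In a BST, the LCA of p=10, q=15 is the first node v on the
root-to-leaf path with p <= v <= q (go left if both < v, right if both > v).
Walk from root:
  at 15: 10 <= 15 <= 15, this is the LCA
LCA = 15


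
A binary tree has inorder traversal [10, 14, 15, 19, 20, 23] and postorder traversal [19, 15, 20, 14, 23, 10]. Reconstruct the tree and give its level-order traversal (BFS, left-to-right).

Inorder:   [10, 14, 15, 19, 20, 23]
Postorder: [19, 15, 20, 14, 23, 10]
Algorithm: postorder visits root last, so walk postorder right-to-left;
each value is the root of the current inorder slice — split it at that
value, recurse on the right subtree first, then the left.
Recursive splits:
  root=10; inorder splits into left=[], right=[14, 15, 19, 20, 23]
  root=23; inorder splits into left=[14, 15, 19, 20], right=[]
  root=14; inorder splits into left=[], right=[15, 19, 20]
  root=20; inorder splits into left=[15, 19], right=[]
  root=15; inorder splits into left=[], right=[19]
  root=19; inorder splits into left=[], right=[]
Reconstructed level-order: [10, 23, 14, 20, 15, 19]


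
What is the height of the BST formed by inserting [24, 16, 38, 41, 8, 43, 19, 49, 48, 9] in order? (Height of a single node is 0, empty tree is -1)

Insertion order: [24, 16, 38, 41, 8, 43, 19, 49, 48, 9]
Tree (level-order array): [24, 16, 38, 8, 19, None, 41, None, 9, None, None, None, 43, None, None, None, 49, 48]
Compute height bottom-up (empty subtree = -1):
  height(9) = 1 + max(-1, -1) = 0
  height(8) = 1 + max(-1, 0) = 1
  height(19) = 1 + max(-1, -1) = 0
  height(16) = 1 + max(1, 0) = 2
  height(48) = 1 + max(-1, -1) = 0
  height(49) = 1 + max(0, -1) = 1
  height(43) = 1 + max(-1, 1) = 2
  height(41) = 1 + max(-1, 2) = 3
  height(38) = 1 + max(-1, 3) = 4
  height(24) = 1 + max(2, 4) = 5
Height = 5


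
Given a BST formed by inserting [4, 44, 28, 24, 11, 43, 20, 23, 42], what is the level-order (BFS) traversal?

Tree insertion order: [4, 44, 28, 24, 11, 43, 20, 23, 42]
Tree (level-order array): [4, None, 44, 28, None, 24, 43, 11, None, 42, None, None, 20, None, None, None, 23]
BFS from the root, enqueuing left then right child of each popped node:
  queue [4] -> pop 4, enqueue [44], visited so far: [4]
  queue [44] -> pop 44, enqueue [28], visited so far: [4, 44]
  queue [28] -> pop 28, enqueue [24, 43], visited so far: [4, 44, 28]
  queue [24, 43] -> pop 24, enqueue [11], visited so far: [4, 44, 28, 24]
  queue [43, 11] -> pop 43, enqueue [42], visited so far: [4, 44, 28, 24, 43]
  queue [11, 42] -> pop 11, enqueue [20], visited so far: [4, 44, 28, 24, 43, 11]
  queue [42, 20] -> pop 42, enqueue [none], visited so far: [4, 44, 28, 24, 43, 11, 42]
  queue [20] -> pop 20, enqueue [23], visited so far: [4, 44, 28, 24, 43, 11, 42, 20]
  queue [23] -> pop 23, enqueue [none], visited so far: [4, 44, 28, 24, 43, 11, 42, 20, 23]
Result: [4, 44, 28, 24, 43, 11, 42, 20, 23]


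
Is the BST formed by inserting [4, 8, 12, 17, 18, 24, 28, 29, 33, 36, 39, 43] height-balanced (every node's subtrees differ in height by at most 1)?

Tree (level-order array): [4, None, 8, None, 12, None, 17, None, 18, None, 24, None, 28, None, 29, None, 33, None, 36, None, 39, None, 43]
Definition: a tree is height-balanced if, at every node, |h(left) - h(right)| <= 1 (empty subtree has height -1).
Bottom-up per-node check:
  node 43: h_left=-1, h_right=-1, diff=0 [OK], height=0
  node 39: h_left=-1, h_right=0, diff=1 [OK], height=1
  node 36: h_left=-1, h_right=1, diff=2 [FAIL (|-1-1|=2 > 1)], height=2
  node 33: h_left=-1, h_right=2, diff=3 [FAIL (|-1-2|=3 > 1)], height=3
  node 29: h_left=-1, h_right=3, diff=4 [FAIL (|-1-3|=4 > 1)], height=4
  node 28: h_left=-1, h_right=4, diff=5 [FAIL (|-1-4|=5 > 1)], height=5
  node 24: h_left=-1, h_right=5, diff=6 [FAIL (|-1-5|=6 > 1)], height=6
  node 18: h_left=-1, h_right=6, diff=7 [FAIL (|-1-6|=7 > 1)], height=7
  node 17: h_left=-1, h_right=7, diff=8 [FAIL (|-1-7|=8 > 1)], height=8
  node 12: h_left=-1, h_right=8, diff=9 [FAIL (|-1-8|=9 > 1)], height=9
  node 8: h_left=-1, h_right=9, diff=10 [FAIL (|-1-9|=10 > 1)], height=10
  node 4: h_left=-1, h_right=10, diff=11 [FAIL (|-1-10|=11 > 1)], height=11
Node 36 violates the condition: |-1 - 1| = 2 > 1.
Result: Not balanced


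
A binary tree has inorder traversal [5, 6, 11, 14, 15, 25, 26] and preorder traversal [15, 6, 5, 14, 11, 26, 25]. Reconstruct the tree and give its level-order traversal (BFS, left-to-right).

Inorder:  [5, 6, 11, 14, 15, 25, 26]
Preorder: [15, 6, 5, 14, 11, 26, 25]
Algorithm: preorder visits root first, so consume preorder in order;
for each root, split the current inorder slice at that value into
left-subtree inorder and right-subtree inorder, then recurse.
Recursive splits:
  root=15; inorder splits into left=[5, 6, 11, 14], right=[25, 26]
  root=6; inorder splits into left=[5], right=[11, 14]
  root=5; inorder splits into left=[], right=[]
  root=14; inorder splits into left=[11], right=[]
  root=11; inorder splits into left=[], right=[]
  root=26; inorder splits into left=[25], right=[]
  root=25; inorder splits into left=[], right=[]
Reconstructed level-order: [15, 6, 26, 5, 14, 25, 11]


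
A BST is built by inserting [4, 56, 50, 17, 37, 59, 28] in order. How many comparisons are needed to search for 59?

Search path for 59: 4 -> 56 -> 59
Found: True
Comparisons: 3


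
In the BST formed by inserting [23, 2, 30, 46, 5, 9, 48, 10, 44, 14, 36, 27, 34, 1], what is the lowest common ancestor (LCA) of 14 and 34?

Tree insertion order: [23, 2, 30, 46, 5, 9, 48, 10, 44, 14, 36, 27, 34, 1]
Tree (level-order array): [23, 2, 30, 1, 5, 27, 46, None, None, None, 9, None, None, 44, 48, None, 10, 36, None, None, None, None, 14, 34]
In a BST, the LCA of p=14, q=34 is the first node v on the
root-to-leaf path with p <= v <= q (go left if both < v, right if both > v).
Walk from root:
  at 23: 14 <= 23 <= 34, this is the LCA
LCA = 23


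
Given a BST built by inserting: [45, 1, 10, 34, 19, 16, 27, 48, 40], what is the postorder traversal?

Tree insertion order: [45, 1, 10, 34, 19, 16, 27, 48, 40]
Tree (level-order array): [45, 1, 48, None, 10, None, None, None, 34, 19, 40, 16, 27]
Postorder traversal: [16, 27, 19, 40, 34, 10, 1, 48, 45]


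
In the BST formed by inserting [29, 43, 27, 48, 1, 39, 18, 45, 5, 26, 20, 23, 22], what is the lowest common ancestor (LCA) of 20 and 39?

Tree insertion order: [29, 43, 27, 48, 1, 39, 18, 45, 5, 26, 20, 23, 22]
Tree (level-order array): [29, 27, 43, 1, None, 39, 48, None, 18, None, None, 45, None, 5, 26, None, None, None, None, 20, None, None, 23, 22]
In a BST, the LCA of p=20, q=39 is the first node v on the
root-to-leaf path with p <= v <= q (go left if both < v, right if both > v).
Walk from root:
  at 29: 20 <= 29 <= 39, this is the LCA
LCA = 29


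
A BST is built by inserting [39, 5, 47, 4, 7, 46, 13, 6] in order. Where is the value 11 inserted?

Starting tree (level order): [39, 5, 47, 4, 7, 46, None, None, None, 6, 13]
Insertion path: 39 -> 5 -> 7 -> 13
Result: insert 11 as left child of 13
Final tree (level order): [39, 5, 47, 4, 7, 46, None, None, None, 6, 13, None, None, None, None, 11]


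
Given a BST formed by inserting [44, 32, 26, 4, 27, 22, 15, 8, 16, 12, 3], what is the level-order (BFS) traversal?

Tree insertion order: [44, 32, 26, 4, 27, 22, 15, 8, 16, 12, 3]
Tree (level-order array): [44, 32, None, 26, None, 4, 27, 3, 22, None, None, None, None, 15, None, 8, 16, None, 12]
BFS from the root, enqueuing left then right child of each popped node:
  queue [44] -> pop 44, enqueue [32], visited so far: [44]
  queue [32] -> pop 32, enqueue [26], visited so far: [44, 32]
  queue [26] -> pop 26, enqueue [4, 27], visited so far: [44, 32, 26]
  queue [4, 27] -> pop 4, enqueue [3, 22], visited so far: [44, 32, 26, 4]
  queue [27, 3, 22] -> pop 27, enqueue [none], visited so far: [44, 32, 26, 4, 27]
  queue [3, 22] -> pop 3, enqueue [none], visited so far: [44, 32, 26, 4, 27, 3]
  queue [22] -> pop 22, enqueue [15], visited so far: [44, 32, 26, 4, 27, 3, 22]
  queue [15] -> pop 15, enqueue [8, 16], visited so far: [44, 32, 26, 4, 27, 3, 22, 15]
  queue [8, 16] -> pop 8, enqueue [12], visited so far: [44, 32, 26, 4, 27, 3, 22, 15, 8]
  queue [16, 12] -> pop 16, enqueue [none], visited so far: [44, 32, 26, 4, 27, 3, 22, 15, 8, 16]
  queue [12] -> pop 12, enqueue [none], visited so far: [44, 32, 26, 4, 27, 3, 22, 15, 8, 16, 12]
Result: [44, 32, 26, 4, 27, 3, 22, 15, 8, 16, 12]


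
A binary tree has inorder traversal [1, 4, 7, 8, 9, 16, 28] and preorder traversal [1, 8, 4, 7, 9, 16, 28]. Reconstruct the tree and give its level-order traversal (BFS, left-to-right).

Inorder:  [1, 4, 7, 8, 9, 16, 28]
Preorder: [1, 8, 4, 7, 9, 16, 28]
Algorithm: preorder visits root first, so consume preorder in order;
for each root, split the current inorder slice at that value into
left-subtree inorder and right-subtree inorder, then recurse.
Recursive splits:
  root=1; inorder splits into left=[], right=[4, 7, 8, 9, 16, 28]
  root=8; inorder splits into left=[4, 7], right=[9, 16, 28]
  root=4; inorder splits into left=[], right=[7]
  root=7; inorder splits into left=[], right=[]
  root=9; inorder splits into left=[], right=[16, 28]
  root=16; inorder splits into left=[], right=[28]
  root=28; inorder splits into left=[], right=[]
Reconstructed level-order: [1, 8, 4, 9, 7, 16, 28]


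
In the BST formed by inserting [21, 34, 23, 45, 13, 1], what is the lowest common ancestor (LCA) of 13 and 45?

Tree insertion order: [21, 34, 23, 45, 13, 1]
Tree (level-order array): [21, 13, 34, 1, None, 23, 45]
In a BST, the LCA of p=13, q=45 is the first node v on the
root-to-leaf path with p <= v <= q (go left if both < v, right if both > v).
Walk from root:
  at 21: 13 <= 21 <= 45, this is the LCA
LCA = 21


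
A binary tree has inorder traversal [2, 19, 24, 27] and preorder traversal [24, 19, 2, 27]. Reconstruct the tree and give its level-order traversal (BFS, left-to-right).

Inorder:  [2, 19, 24, 27]
Preorder: [24, 19, 2, 27]
Algorithm: preorder visits root first, so consume preorder in order;
for each root, split the current inorder slice at that value into
left-subtree inorder and right-subtree inorder, then recurse.
Recursive splits:
  root=24; inorder splits into left=[2, 19], right=[27]
  root=19; inorder splits into left=[2], right=[]
  root=2; inorder splits into left=[], right=[]
  root=27; inorder splits into left=[], right=[]
Reconstructed level-order: [24, 19, 27, 2]
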